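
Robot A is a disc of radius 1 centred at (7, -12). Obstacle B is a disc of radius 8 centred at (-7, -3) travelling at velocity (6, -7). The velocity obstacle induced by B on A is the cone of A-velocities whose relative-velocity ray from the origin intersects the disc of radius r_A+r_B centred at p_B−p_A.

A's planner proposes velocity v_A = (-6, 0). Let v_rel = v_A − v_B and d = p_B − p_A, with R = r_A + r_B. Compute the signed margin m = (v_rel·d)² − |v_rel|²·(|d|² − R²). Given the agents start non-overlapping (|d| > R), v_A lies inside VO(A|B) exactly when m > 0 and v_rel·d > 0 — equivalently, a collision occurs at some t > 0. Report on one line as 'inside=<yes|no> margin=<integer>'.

d = (-14, 9),  |d|² = 277;  R = 1+8 = 9,  c = 277−9² = 196
v_rel = (-12, 7),  |v_rel|² = 193;  v_rel·d = (-12)·(-14) + (7)·(9) = 231
193·t² − 462·t + 196 = 0  ⇒  m = 231² − 193·196 = 15533
m = 15533 > 0,  v_rel·d = 231 > 0  ⇒  inside

inside=yes margin=15533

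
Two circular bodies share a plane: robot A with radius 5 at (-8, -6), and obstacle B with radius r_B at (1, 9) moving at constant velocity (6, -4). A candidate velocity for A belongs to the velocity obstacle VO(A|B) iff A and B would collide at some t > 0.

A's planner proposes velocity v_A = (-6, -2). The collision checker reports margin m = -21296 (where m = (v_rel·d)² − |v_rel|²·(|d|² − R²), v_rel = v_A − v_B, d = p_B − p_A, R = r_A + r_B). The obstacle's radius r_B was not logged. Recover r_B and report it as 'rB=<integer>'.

m = -21296
d = (9, 15);  v_rel = (-12, 2),  |v_rel|² = 148
v_rel×d = (-12)·(15) − (2)·(9) = -198
since m = R²·148 − (-198)²:  R² = (39204 + -21296) / 148 = 121
R = √121 = 11  ⇒  r_B = 11 − 5 = 6

rB=6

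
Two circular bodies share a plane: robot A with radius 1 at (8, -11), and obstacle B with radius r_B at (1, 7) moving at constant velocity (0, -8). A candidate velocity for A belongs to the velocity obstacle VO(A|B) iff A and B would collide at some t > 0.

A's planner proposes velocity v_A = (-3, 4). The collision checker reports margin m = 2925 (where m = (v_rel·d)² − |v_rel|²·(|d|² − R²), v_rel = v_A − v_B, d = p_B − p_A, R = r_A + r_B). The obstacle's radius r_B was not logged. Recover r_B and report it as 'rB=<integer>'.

m = 2925
d = (-7, 18);  v_rel = (-3, 12),  |v_rel|² = 153
v_rel×d = (-3)·(18) − (12)·(-7) = 30
since m = R²·153 − 30²:  R² = (900 + 2925) / 153 = 25
R = √25 = 5  ⇒  r_B = 5 − 1 = 4

rB=4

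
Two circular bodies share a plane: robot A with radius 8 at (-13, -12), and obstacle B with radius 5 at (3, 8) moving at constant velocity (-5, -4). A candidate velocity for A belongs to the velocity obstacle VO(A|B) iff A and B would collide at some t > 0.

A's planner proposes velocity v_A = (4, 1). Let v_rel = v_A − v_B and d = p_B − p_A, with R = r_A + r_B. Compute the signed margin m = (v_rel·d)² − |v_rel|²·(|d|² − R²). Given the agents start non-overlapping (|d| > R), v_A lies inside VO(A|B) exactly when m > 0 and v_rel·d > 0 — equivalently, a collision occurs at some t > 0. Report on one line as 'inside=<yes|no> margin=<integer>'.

d = (16, 20),  |d|² = 656;  R = 8+5 = 13,  c = 656−13² = 487
v_rel = (9, 5),  |v_rel|² = 106;  v_rel·d = (9)·(16) + (5)·(20) = 244
106·t² − 488·t + 487 = 0  ⇒  m = 244² − 106·487 = 7914
m = 7914 > 0,  v_rel·d = 244 > 0  ⇒  inside

inside=yes margin=7914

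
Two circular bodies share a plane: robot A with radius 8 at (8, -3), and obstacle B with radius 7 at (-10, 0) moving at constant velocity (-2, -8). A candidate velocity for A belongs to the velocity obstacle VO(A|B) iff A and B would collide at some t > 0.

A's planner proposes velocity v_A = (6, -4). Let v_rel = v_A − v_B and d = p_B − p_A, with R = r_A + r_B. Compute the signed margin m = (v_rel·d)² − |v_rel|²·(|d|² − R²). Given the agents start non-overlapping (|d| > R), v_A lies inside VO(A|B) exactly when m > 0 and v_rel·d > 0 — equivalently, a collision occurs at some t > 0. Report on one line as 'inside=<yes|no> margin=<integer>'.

d = (-18, 3),  |d|² = 333;  R = 8+7 = 15,  c = 333−15² = 108
v_rel = (8, 4),  |v_rel|² = 80;  v_rel·d = (8)·(-18) + (4)·(3) = -132
80·t² + 264·t + 108 = 0  ⇒  m = (-132)² − 80·108 = 8784
m = 8784 > 0,  v_rel·d = -132 < 0  ⇒  outside

inside=no margin=8784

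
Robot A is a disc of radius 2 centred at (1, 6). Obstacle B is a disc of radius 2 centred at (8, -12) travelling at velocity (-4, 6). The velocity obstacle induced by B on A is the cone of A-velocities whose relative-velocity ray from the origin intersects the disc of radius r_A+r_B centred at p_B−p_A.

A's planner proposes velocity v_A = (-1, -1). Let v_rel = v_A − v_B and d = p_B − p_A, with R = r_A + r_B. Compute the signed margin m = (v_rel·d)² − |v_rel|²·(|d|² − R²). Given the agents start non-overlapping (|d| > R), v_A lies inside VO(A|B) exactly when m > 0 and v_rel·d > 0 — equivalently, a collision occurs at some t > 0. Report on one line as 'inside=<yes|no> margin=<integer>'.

d = (7, -18),  |d|² = 373;  R = 2+2 = 4,  c = 373−4² = 357
v_rel = (3, -7),  |v_rel|² = 58;  v_rel·d = (3)·(7) + (-7)·(-18) = 147
58·t² − 294·t + 357 = 0  ⇒  m = 147² − 58·357 = 903
m = 903 > 0,  v_rel·d = 147 > 0  ⇒  inside

inside=yes margin=903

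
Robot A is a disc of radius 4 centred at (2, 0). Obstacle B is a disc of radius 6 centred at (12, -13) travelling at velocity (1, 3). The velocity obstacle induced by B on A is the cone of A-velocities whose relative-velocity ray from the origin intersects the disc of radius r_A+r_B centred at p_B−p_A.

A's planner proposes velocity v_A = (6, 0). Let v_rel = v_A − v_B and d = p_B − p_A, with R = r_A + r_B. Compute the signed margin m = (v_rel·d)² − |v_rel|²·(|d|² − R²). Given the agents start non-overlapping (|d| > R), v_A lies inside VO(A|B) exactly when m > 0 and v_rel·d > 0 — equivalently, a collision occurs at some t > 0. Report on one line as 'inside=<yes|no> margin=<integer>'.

d = (10, -13),  |d|² = 269;  R = 4+6 = 10,  c = 269−10² = 169
v_rel = (5, -3),  |v_rel|² = 34;  v_rel·d = (5)·(10) + (-3)·(-13) = 89
34·t² − 178·t + 169 = 0  ⇒  m = 89² − 34·169 = 2175
m = 2175 > 0,  v_rel·d = 89 > 0  ⇒  inside

inside=yes margin=2175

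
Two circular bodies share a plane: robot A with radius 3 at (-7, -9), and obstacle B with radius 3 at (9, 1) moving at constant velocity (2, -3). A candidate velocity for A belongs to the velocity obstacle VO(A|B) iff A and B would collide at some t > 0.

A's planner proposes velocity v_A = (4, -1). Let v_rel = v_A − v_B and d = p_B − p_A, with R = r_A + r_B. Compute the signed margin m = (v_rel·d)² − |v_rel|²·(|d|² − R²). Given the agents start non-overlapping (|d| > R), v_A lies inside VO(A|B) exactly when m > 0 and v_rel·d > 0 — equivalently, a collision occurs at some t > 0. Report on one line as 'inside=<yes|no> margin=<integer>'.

d = (16, 10),  |d|² = 356;  R = 3+3 = 6,  c = 356−6² = 320
v_rel = (2, 2),  |v_rel|² = 8;  v_rel·d = (2)·(16) + (2)·(10) = 52
8·t² − 104·t + 320 = 0  ⇒  m = 52² − 8·320 = 144
m = 144 > 0,  v_rel·d = 52 > 0  ⇒  inside

inside=yes margin=144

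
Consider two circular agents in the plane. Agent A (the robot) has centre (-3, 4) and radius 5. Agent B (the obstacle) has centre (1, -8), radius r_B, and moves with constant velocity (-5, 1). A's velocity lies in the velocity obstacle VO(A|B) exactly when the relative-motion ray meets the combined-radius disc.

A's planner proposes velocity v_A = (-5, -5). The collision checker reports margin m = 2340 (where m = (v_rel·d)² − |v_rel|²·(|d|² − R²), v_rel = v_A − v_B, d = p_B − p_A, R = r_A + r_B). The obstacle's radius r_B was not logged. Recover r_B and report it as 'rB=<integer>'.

m = 2340
d = (4, -12);  v_rel = (0, -6),  |v_rel|² = 36
v_rel×d = (0)·(-12) − (-6)·(4) = 24
since m = R²·36 − 24²:  R² = (576 + 2340) / 36 = 81
R = √81 = 9  ⇒  r_B = 9 − 5 = 4

rB=4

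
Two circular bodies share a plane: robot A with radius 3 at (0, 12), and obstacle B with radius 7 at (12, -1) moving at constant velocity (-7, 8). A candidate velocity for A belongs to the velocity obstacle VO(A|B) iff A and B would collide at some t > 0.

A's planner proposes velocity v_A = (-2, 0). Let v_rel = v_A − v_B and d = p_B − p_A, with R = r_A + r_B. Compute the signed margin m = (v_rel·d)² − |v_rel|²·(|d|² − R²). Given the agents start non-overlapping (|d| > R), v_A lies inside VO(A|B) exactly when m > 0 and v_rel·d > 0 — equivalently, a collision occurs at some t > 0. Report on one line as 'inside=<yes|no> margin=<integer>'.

d = (12, -13),  |d|² = 313;  R = 3+7 = 10,  c = 313−10² = 213
v_rel = (5, -8),  |v_rel|² = 89;  v_rel·d = (5)·(12) + (-8)·(-13) = 164
89·t² − 328·t + 213 = 0  ⇒  m = 164² − 89·213 = 7939
m = 7939 > 0,  v_rel·d = 164 > 0  ⇒  inside

inside=yes margin=7939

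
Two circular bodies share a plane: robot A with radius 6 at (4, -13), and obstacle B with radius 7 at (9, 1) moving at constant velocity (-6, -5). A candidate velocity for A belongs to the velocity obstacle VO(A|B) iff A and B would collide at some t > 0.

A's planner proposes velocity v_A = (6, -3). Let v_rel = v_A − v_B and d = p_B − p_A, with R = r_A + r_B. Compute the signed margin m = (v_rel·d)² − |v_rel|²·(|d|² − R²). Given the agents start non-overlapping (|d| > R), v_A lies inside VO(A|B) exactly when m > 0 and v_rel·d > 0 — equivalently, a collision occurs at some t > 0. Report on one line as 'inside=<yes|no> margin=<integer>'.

d = (5, 14),  |d|² = 221;  R = 6+7 = 13,  c = 221−13² = 52
v_rel = (12, 2),  |v_rel|² = 148;  v_rel·d = (12)·(5) + (2)·(14) = 88
148·t² − 176·t + 52 = 0  ⇒  m = 88² − 148·52 = 48
m = 48 > 0,  v_rel·d = 88 > 0  ⇒  inside

inside=yes margin=48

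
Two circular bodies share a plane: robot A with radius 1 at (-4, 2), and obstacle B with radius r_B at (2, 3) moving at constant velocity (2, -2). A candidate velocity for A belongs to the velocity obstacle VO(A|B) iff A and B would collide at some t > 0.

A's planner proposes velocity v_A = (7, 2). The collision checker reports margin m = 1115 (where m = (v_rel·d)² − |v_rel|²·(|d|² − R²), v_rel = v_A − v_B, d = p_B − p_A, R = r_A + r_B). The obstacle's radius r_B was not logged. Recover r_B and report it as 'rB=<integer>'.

m = 1115
d = (6, 1);  v_rel = (5, 4),  |v_rel|² = 41
v_rel×d = (5)·(1) − (4)·(6) = -19
since m = R²·41 − (-19)²:  R² = (361 + 1115) / 41 = 36
R = √36 = 6  ⇒  r_B = 6 − 1 = 5

rB=5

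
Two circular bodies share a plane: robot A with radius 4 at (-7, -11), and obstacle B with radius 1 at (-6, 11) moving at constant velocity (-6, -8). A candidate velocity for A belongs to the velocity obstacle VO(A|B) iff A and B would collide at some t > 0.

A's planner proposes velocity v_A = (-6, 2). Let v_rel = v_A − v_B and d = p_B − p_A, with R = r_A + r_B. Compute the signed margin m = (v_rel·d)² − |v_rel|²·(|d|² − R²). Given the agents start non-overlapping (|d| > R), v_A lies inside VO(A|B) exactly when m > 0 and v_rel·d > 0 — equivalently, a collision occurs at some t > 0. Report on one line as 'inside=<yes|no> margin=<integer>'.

d = (1, 22),  |d|² = 485;  R = 4+1 = 5,  c = 485−5² = 460
v_rel = (0, 10),  |v_rel|² = 100;  v_rel·d = (0)·(1) + (10)·(22) = 220
100·t² − 440·t + 460 = 0  ⇒  m = 220² − 100·460 = 2400
m = 2400 > 0,  v_rel·d = 220 > 0  ⇒  inside

inside=yes margin=2400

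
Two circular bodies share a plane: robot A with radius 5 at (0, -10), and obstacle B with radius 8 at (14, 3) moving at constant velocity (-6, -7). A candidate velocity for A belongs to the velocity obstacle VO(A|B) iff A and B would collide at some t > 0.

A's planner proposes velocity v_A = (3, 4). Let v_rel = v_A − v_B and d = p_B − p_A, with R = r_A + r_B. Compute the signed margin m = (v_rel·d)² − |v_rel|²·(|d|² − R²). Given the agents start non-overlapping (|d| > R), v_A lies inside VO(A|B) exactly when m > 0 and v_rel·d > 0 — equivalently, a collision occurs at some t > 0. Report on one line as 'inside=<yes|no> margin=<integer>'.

d = (14, 13),  |d|² = 365;  R = 5+8 = 13,  c = 365−13² = 196
v_rel = (9, 11),  |v_rel|² = 202;  v_rel·d = (9)·(14) + (11)·(13) = 269
202·t² − 538·t + 196 = 0  ⇒  m = 269² − 202·196 = 32769
m = 32769 > 0,  v_rel·d = 269 > 0  ⇒  inside

inside=yes margin=32769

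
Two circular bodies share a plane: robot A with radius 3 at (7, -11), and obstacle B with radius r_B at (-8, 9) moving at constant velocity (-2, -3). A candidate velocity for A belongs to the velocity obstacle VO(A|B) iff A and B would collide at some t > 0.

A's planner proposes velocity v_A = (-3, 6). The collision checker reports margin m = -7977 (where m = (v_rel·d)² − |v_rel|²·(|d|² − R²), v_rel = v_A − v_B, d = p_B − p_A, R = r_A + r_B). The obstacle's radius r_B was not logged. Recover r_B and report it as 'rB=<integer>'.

m = -7977
d = (-15, 20);  v_rel = (-1, 9),  |v_rel|² = 82
v_rel×d = (-1)·(20) − (9)·(-15) = 115
since m = R²·82 − 115²:  R² = (13225 + -7977) / 82 = 64
R = √64 = 8  ⇒  r_B = 8 − 3 = 5

rB=5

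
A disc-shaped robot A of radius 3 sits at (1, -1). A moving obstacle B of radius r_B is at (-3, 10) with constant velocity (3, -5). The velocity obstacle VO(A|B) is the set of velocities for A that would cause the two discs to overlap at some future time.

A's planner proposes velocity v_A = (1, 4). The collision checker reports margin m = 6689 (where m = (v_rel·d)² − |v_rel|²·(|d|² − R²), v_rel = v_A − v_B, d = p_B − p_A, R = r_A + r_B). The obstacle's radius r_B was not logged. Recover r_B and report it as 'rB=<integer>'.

m = 6689
d = (-4, 11);  v_rel = (-2, 9),  |v_rel|² = 85
v_rel×d = (-2)·(11) − (9)·(-4) = 14
since m = R²·85 − 14²:  R² = (196 + 6689) / 85 = 81
R = √81 = 9  ⇒  r_B = 9 − 3 = 6

rB=6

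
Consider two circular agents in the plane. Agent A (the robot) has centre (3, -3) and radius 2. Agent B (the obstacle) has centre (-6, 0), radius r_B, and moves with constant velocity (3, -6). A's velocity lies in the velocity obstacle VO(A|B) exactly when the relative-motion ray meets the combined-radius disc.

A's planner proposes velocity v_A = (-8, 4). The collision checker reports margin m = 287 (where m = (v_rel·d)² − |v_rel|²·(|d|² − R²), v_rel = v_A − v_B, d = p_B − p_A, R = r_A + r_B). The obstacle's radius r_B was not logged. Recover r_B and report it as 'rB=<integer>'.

m = 287
d = (-9, 3);  v_rel = (-11, 10),  |v_rel|² = 221
v_rel×d = (-11)·(3) − (10)·(-9) = 57
since m = R²·221 − 57²:  R² = (3249 + 287) / 221 = 16
R = √16 = 4  ⇒  r_B = 4 − 2 = 2

rB=2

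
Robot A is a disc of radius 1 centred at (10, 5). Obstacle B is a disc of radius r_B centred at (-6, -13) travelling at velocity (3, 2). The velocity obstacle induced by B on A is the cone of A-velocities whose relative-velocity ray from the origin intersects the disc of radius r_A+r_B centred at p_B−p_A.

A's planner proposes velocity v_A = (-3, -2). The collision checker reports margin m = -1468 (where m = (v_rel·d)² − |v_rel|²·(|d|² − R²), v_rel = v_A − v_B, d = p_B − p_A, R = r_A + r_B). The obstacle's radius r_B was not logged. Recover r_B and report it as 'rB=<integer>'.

m = -1468
d = (-16, -18);  v_rel = (-6, -4),  |v_rel|² = 52
v_rel×d = (-6)·(-18) − (-4)·(-16) = 44
since m = R²·52 − 44²:  R² = (1936 + -1468) / 52 = 9
R = √9 = 3  ⇒  r_B = 3 − 1 = 2

rB=2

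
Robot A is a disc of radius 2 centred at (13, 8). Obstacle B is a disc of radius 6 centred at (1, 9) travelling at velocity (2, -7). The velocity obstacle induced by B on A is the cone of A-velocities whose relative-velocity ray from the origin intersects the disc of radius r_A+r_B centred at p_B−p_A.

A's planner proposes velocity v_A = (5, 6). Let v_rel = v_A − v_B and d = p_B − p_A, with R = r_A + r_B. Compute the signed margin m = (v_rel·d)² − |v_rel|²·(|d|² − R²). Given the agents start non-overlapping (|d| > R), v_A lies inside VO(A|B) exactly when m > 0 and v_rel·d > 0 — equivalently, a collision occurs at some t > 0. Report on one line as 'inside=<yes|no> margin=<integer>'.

d = (-12, 1),  |d|² = 145;  R = 2+6 = 8,  c = 145−8² = 81
v_rel = (3, 13),  |v_rel|² = 178;  v_rel·d = (3)·(-12) + (13)·(1) = -23
178·t² + 46·t + 81 = 0  ⇒  m = (-23)² − 178·81 = -13889
m = -13889 < 0,  v_rel·d = -23 < 0  ⇒  outside

inside=no margin=-13889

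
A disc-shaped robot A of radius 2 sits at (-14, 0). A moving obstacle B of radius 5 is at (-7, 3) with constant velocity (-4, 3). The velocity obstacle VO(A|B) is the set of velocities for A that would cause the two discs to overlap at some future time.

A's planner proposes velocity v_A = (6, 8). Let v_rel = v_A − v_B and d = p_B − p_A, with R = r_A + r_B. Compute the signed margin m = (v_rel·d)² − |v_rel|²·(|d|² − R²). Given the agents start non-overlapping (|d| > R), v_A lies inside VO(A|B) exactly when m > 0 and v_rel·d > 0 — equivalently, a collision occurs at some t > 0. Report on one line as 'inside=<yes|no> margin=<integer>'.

d = (7, 3),  |d|² = 58;  R = 2+5 = 7,  c = 58−7² = 9
v_rel = (10, 5),  |v_rel|² = 125;  v_rel·d = (10)·(7) + (5)·(3) = 85
125·t² − 170·t + 9 = 0  ⇒  m = 85² − 125·9 = 6100
m = 6100 > 0,  v_rel·d = 85 > 0  ⇒  inside

inside=yes margin=6100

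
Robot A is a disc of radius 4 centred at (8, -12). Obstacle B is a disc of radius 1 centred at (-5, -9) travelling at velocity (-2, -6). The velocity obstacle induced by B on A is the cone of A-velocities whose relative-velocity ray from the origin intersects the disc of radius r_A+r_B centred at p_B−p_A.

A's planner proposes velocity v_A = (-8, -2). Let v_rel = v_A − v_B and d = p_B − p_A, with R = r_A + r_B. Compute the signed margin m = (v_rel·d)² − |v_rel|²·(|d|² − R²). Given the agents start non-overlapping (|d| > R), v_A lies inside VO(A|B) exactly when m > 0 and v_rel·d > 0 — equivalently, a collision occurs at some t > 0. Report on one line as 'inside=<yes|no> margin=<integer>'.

d = (-13, 3),  |d|² = 178;  R = 4+1 = 5,  c = 178−5² = 153
v_rel = (-6, 4),  |v_rel|² = 52;  v_rel·d = (-6)·(-13) + (4)·(3) = 90
52·t² − 180·t + 153 = 0  ⇒  m = 90² − 52·153 = 144
m = 144 > 0,  v_rel·d = 90 > 0  ⇒  inside

inside=yes margin=144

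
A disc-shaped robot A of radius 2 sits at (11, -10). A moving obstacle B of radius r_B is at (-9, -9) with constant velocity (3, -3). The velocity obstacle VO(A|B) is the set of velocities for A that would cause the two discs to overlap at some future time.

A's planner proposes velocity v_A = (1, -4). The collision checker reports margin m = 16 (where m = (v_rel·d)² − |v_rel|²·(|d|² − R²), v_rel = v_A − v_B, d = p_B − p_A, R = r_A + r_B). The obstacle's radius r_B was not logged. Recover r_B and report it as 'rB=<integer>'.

m = 16
d = (-20, 1);  v_rel = (-2, -1),  |v_rel|² = 5
v_rel×d = (-2)·(1) − (-1)·(-20) = -22
since m = R²·5 − (-22)²:  R² = (484 + 16) / 5 = 100
R = √100 = 10  ⇒  r_B = 10 − 2 = 8

rB=8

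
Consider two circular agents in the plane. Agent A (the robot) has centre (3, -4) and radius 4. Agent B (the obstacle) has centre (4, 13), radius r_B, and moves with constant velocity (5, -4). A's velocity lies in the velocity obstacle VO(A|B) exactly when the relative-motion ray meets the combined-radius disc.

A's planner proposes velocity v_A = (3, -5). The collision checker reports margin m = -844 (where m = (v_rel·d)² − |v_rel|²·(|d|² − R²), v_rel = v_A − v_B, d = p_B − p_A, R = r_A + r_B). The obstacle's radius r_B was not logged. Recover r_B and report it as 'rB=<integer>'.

m = -844
d = (1, 17);  v_rel = (-2, -1),  |v_rel|² = 5
v_rel×d = (-2)·(17) − (-1)·(1) = -33
since m = R²·5 − (-33)²:  R² = (1089 + -844) / 5 = 49
R = √49 = 7  ⇒  r_B = 7 − 4 = 3

rB=3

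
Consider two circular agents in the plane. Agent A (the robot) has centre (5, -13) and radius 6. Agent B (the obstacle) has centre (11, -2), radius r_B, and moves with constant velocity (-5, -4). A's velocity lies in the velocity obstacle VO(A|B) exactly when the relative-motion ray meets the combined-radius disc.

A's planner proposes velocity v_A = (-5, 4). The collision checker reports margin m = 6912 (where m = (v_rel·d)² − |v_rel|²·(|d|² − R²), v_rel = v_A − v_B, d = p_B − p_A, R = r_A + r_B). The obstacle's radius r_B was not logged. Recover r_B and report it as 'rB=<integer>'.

m = 6912
d = (6, 11);  v_rel = (0, 8),  |v_rel|² = 64
v_rel×d = (0)·(11) − (8)·(6) = -48
since m = R²·64 − (-48)²:  R² = (2304 + 6912) / 64 = 144
R = √144 = 12  ⇒  r_B = 12 − 6 = 6

rB=6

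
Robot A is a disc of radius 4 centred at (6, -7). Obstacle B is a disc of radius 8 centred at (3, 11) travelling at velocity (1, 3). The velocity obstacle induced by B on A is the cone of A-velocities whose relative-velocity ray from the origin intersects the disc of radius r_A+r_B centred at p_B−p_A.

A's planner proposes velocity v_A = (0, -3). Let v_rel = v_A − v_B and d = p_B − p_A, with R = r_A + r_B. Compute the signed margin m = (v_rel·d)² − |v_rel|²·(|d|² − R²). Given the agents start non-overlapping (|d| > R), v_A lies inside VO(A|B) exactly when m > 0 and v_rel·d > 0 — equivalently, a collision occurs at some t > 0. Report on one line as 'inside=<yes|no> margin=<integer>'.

d = (-3, 18),  |d|² = 333;  R = 4+8 = 12,  c = 333−12² = 189
v_rel = (-1, -6),  |v_rel|² = 37;  v_rel·d = (-1)·(-3) + (-6)·(18) = -105
37·t² + 210·t + 189 = 0  ⇒  m = (-105)² − 37·189 = 4032
m = 4032 > 0,  v_rel·d = -105 < 0  ⇒  outside

inside=no margin=4032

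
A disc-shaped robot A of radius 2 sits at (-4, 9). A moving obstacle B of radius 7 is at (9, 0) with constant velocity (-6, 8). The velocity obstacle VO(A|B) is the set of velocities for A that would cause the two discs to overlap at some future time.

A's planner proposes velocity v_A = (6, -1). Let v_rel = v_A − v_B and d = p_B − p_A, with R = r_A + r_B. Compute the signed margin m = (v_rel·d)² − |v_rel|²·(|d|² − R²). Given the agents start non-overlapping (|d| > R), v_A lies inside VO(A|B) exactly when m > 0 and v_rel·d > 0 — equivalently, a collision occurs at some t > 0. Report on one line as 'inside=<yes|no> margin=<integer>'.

d = (13, -9),  |d|² = 250;  R = 2+7 = 9,  c = 250−9² = 169
v_rel = (12, -9),  |v_rel|² = 225;  v_rel·d = (12)·(13) + (-9)·(-9) = 237
225·t² − 474·t + 169 = 0  ⇒  m = 237² − 225·169 = 18144
m = 18144 > 0,  v_rel·d = 237 > 0  ⇒  inside

inside=yes margin=18144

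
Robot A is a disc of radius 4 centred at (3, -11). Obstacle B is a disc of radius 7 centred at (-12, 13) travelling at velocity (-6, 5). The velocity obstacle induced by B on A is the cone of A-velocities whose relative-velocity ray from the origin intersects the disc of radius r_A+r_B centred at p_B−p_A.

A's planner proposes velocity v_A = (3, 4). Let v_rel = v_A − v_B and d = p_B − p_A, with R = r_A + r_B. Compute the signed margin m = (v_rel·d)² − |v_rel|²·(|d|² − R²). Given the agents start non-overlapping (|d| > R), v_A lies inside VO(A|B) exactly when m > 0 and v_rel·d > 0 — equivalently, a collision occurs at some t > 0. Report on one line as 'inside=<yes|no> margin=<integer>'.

d = (-15, 24),  |d|² = 801;  R = 4+7 = 11,  c = 801−11² = 680
v_rel = (9, -1),  |v_rel|² = 82;  v_rel·d = (9)·(-15) + (-1)·(24) = -159
82·t² + 318·t + 680 = 0  ⇒  m = (-159)² − 82·680 = -30479
m = -30479 < 0,  v_rel·d = -159 < 0  ⇒  outside

inside=no margin=-30479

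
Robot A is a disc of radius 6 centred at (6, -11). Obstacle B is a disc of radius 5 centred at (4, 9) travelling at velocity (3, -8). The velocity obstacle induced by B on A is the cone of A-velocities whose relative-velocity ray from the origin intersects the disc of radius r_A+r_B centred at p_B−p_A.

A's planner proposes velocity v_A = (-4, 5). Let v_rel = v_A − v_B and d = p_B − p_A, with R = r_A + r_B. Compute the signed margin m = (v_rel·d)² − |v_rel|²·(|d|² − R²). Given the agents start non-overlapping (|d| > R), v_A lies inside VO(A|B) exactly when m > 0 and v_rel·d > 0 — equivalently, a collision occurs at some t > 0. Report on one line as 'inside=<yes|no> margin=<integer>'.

d = (-2, 20),  |d|² = 404;  R = 6+5 = 11,  c = 404−11² = 283
v_rel = (-7, 13),  |v_rel|² = 218;  v_rel·d = (-7)·(-2) + (13)·(20) = 274
218·t² − 548·t + 283 = 0  ⇒  m = 274² − 218·283 = 13382
m = 13382 > 0,  v_rel·d = 274 > 0  ⇒  inside

inside=yes margin=13382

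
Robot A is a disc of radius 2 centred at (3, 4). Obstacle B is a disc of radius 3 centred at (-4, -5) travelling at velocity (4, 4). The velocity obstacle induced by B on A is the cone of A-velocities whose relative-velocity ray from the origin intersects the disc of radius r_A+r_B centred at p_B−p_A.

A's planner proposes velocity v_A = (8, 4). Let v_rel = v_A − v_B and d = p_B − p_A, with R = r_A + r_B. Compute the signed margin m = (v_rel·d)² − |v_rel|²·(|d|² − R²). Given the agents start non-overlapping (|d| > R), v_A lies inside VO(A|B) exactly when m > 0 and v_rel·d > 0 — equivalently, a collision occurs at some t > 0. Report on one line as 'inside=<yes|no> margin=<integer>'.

d = (-7, -9),  |d|² = 130;  R = 2+3 = 5,  c = 130−5² = 105
v_rel = (4, 0),  |v_rel|² = 16;  v_rel·d = (4)·(-7) + (0)·(-9) = -28
16·t² + 56·t + 105 = 0  ⇒  m = (-28)² − 16·105 = -896
m = -896 < 0,  v_rel·d = -28 < 0  ⇒  outside

inside=no margin=-896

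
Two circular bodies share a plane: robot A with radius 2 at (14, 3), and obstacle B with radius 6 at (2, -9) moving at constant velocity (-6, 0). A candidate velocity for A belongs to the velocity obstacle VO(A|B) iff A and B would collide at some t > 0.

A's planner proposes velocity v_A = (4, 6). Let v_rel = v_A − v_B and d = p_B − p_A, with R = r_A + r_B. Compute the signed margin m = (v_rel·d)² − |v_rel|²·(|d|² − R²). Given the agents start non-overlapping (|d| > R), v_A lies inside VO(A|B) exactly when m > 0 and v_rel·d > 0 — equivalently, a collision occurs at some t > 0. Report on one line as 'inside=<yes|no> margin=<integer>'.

d = (-12, -12),  |d|² = 288;  R = 2+6 = 8,  c = 288−8² = 224
v_rel = (10, 6),  |v_rel|² = 136;  v_rel·d = (10)·(-12) + (6)·(-12) = -192
136·t² + 384·t + 224 = 0  ⇒  m = (-192)² − 136·224 = 6400
m = 6400 > 0,  v_rel·d = -192 < 0  ⇒  outside

inside=no margin=6400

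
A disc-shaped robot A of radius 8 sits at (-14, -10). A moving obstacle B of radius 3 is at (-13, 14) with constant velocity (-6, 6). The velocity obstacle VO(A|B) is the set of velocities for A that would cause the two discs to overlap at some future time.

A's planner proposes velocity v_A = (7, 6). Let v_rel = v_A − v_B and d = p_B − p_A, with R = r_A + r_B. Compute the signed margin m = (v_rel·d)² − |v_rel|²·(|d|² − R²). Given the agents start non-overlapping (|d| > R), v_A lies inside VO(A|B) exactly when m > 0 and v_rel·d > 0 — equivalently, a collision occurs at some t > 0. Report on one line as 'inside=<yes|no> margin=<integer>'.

d = (1, 24),  |d|² = 577;  R = 8+3 = 11,  c = 577−11² = 456
v_rel = (13, 0),  |v_rel|² = 169;  v_rel·d = (13)·(1) + (0)·(24) = 13
169·t² − 26·t + 456 = 0  ⇒  m = 13² − 169·456 = -76895
m = -76895 < 0,  v_rel·d = 13 > 0  ⇒  outside

inside=no margin=-76895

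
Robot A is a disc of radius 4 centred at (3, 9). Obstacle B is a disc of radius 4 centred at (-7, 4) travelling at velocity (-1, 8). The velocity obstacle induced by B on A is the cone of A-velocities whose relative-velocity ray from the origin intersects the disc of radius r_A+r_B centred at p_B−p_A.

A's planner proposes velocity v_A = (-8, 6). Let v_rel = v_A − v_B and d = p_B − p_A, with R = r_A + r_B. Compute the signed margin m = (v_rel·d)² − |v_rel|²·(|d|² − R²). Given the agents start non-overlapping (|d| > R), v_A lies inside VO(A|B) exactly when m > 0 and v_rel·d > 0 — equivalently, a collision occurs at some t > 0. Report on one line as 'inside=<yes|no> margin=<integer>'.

d = (-10, -5),  |d|² = 125;  R = 4+4 = 8,  c = 125−8² = 61
v_rel = (-7, -2),  |v_rel|² = 53;  v_rel·d = (-7)·(-10) + (-2)·(-5) = 80
53·t² − 160·t + 61 = 0  ⇒  m = 80² − 53·61 = 3167
m = 3167 > 0,  v_rel·d = 80 > 0  ⇒  inside

inside=yes margin=3167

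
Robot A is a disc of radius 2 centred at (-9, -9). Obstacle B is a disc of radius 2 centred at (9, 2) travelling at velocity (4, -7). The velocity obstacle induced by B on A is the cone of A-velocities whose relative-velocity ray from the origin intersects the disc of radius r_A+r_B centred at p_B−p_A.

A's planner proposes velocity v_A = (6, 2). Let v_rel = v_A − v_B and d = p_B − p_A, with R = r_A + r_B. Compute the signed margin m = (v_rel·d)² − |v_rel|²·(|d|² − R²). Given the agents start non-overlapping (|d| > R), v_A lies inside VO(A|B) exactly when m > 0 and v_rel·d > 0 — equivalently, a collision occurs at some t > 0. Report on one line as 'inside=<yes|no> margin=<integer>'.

d = (18, 11),  |d|² = 445;  R = 2+2 = 4,  c = 445−4² = 429
v_rel = (2, 9),  |v_rel|² = 85;  v_rel·d = (2)·(18) + (9)·(11) = 135
85·t² − 270·t + 429 = 0  ⇒  m = 135² − 85·429 = -18240
m = -18240 < 0,  v_rel·d = 135 > 0  ⇒  outside

inside=no margin=-18240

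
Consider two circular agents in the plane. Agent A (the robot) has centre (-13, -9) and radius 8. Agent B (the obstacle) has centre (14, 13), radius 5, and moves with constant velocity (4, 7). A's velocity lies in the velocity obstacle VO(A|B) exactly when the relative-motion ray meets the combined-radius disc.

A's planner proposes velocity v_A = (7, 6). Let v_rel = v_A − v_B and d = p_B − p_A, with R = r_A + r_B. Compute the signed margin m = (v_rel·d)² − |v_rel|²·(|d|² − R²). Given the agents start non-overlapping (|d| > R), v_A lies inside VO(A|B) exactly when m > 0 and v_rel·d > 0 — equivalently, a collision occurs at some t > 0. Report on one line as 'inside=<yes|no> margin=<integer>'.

d = (27, 22),  |d|² = 1213;  R = 8+5 = 13,  c = 1213−13² = 1044
v_rel = (3, -1),  |v_rel|² = 10;  v_rel·d = (3)·(27) + (-1)·(22) = 59
10·t² − 118·t + 1044 = 0  ⇒  m = 59² − 10·1044 = -6959
m = -6959 < 0,  v_rel·d = 59 > 0  ⇒  outside

inside=no margin=-6959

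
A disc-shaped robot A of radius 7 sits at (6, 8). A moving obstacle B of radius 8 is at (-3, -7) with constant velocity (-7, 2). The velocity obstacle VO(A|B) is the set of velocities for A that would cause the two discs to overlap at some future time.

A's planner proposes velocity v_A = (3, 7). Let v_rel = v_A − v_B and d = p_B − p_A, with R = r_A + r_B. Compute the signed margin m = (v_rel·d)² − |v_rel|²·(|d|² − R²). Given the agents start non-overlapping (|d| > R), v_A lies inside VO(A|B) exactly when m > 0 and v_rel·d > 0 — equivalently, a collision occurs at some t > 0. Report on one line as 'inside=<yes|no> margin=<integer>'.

d = (-9, -15),  |d|² = 306;  R = 7+8 = 15,  c = 306−15² = 81
v_rel = (10, 5),  |v_rel|² = 125;  v_rel·d = (10)·(-9) + (5)·(-15) = -165
125·t² + 330·t + 81 = 0  ⇒  m = (-165)² − 125·81 = 17100
m = 17100 > 0,  v_rel·d = -165 < 0  ⇒  outside

inside=no margin=17100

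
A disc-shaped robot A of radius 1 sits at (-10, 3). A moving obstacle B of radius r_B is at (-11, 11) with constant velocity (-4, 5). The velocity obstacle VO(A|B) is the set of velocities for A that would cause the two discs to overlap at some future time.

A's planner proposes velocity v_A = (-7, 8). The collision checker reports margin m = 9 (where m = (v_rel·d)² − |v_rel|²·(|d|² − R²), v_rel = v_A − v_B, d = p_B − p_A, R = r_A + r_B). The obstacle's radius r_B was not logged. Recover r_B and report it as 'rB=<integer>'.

m = 9
d = (-1, 8);  v_rel = (-3, 3),  |v_rel|² = 18
v_rel×d = (-3)·(8) − (3)·(-1) = -21
since m = R²·18 − (-21)²:  R² = (441 + 9) / 18 = 25
R = √25 = 5  ⇒  r_B = 5 − 1 = 4

rB=4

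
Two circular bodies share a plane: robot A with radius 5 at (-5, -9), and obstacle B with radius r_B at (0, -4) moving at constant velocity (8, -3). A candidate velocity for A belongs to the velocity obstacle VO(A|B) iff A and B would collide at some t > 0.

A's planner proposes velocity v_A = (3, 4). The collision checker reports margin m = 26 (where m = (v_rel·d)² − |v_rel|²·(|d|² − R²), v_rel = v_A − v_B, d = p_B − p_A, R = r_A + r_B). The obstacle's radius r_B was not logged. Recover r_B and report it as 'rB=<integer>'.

m = 26
d = (5, 5);  v_rel = (-5, 7),  |v_rel|² = 74
v_rel×d = (-5)·(5) − (7)·(5) = -60
since m = R²·74 − (-60)²:  R² = (3600 + 26) / 74 = 49
R = √49 = 7  ⇒  r_B = 7 − 5 = 2

rB=2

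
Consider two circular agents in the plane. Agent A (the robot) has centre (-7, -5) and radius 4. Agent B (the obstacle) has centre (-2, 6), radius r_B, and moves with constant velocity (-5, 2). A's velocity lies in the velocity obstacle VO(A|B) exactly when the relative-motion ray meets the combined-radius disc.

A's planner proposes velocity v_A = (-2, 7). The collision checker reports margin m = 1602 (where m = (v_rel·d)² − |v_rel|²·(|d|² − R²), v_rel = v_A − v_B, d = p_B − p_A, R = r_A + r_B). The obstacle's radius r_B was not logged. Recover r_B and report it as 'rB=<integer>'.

m = 1602
d = (5, 11);  v_rel = (3, 5),  |v_rel|² = 34
v_rel×d = (3)·(11) − (5)·(5) = 8
since m = R²·34 − 8²:  R² = (64 + 1602) / 34 = 49
R = √49 = 7  ⇒  r_B = 7 − 4 = 3

rB=3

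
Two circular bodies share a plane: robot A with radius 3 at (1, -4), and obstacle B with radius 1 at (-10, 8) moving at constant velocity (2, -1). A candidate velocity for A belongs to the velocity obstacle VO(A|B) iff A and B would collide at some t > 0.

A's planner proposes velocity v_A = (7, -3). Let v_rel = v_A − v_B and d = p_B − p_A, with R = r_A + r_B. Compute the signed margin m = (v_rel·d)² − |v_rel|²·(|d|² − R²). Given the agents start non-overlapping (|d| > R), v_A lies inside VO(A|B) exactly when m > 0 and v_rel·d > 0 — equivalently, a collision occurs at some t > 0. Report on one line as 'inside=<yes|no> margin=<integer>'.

d = (-11, 12),  |d|² = 265;  R = 3+1 = 4,  c = 265−4² = 249
v_rel = (5, -2),  |v_rel|² = 29;  v_rel·d = (5)·(-11) + (-2)·(12) = -79
29·t² + 158·t + 249 = 0  ⇒  m = (-79)² − 29·249 = -980
m = -980 < 0,  v_rel·d = -79 < 0  ⇒  outside

inside=no margin=-980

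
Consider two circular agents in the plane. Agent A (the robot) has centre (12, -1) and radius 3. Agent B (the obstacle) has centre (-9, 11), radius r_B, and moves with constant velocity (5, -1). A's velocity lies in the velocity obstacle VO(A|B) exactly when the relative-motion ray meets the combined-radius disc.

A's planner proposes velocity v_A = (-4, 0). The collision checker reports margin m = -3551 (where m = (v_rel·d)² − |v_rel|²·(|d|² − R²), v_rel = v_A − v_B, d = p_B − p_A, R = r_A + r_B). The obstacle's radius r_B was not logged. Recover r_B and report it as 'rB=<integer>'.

m = -3551
d = (-21, 12);  v_rel = (-9, 1),  |v_rel|² = 82
v_rel×d = (-9)·(12) − (1)·(-21) = -87
since m = R²·82 − (-87)²:  R² = (7569 + -3551) / 82 = 49
R = √49 = 7  ⇒  r_B = 7 − 3 = 4

rB=4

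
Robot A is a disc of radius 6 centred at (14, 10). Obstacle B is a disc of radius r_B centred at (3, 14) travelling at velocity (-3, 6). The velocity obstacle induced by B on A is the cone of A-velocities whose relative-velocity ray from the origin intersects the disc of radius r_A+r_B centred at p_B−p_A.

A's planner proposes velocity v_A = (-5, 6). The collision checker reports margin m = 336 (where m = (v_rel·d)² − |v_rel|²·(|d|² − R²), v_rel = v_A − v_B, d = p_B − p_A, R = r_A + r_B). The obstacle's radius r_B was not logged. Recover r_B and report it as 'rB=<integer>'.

m = 336
d = (-11, 4);  v_rel = (-2, 0),  |v_rel|² = 4
v_rel×d = (-2)·(4) − (0)·(-11) = -8
since m = R²·4 − (-8)²:  R² = (64 + 336) / 4 = 100
R = √100 = 10  ⇒  r_B = 10 − 6 = 4

rB=4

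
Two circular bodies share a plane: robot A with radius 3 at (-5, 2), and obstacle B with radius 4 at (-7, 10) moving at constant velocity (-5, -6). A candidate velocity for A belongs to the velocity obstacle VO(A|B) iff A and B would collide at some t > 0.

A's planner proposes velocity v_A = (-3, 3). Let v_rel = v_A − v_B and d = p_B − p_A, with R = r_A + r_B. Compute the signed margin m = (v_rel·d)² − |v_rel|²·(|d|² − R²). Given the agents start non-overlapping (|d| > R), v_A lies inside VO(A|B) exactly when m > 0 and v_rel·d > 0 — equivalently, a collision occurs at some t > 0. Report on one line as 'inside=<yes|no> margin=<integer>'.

d = (-2, 8),  |d|² = 68;  R = 3+4 = 7,  c = 68−7² = 19
v_rel = (2, 9),  |v_rel|² = 85;  v_rel·d = (2)·(-2) + (9)·(8) = 68
85·t² − 136·t + 19 = 0  ⇒  m = 68² − 85·19 = 3009
m = 3009 > 0,  v_rel·d = 68 > 0  ⇒  inside

inside=yes margin=3009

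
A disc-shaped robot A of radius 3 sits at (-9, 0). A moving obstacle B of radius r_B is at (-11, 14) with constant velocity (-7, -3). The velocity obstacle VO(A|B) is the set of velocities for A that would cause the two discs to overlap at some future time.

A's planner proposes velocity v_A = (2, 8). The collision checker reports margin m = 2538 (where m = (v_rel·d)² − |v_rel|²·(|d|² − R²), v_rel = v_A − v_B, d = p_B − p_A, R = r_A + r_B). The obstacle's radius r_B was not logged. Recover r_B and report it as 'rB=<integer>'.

m = 2538
d = (-2, 14);  v_rel = (9, 11),  |v_rel|² = 202
v_rel×d = (9)·(14) − (11)·(-2) = 148
since m = R²·202 − 148²:  R² = (21904 + 2538) / 202 = 121
R = √121 = 11  ⇒  r_B = 11 − 3 = 8

rB=8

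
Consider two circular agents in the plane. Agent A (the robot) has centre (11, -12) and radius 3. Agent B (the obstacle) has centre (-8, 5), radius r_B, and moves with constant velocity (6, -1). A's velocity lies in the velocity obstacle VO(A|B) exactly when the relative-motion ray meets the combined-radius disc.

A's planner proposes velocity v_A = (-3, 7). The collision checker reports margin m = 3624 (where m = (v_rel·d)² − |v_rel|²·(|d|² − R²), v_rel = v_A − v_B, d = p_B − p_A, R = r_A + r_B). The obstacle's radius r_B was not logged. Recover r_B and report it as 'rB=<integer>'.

m = 3624
d = (-19, 17);  v_rel = (-9, 8),  |v_rel|² = 145
v_rel×d = (-9)·(17) − (8)·(-19) = -1
since m = R²·145 − (-1)²:  R² = (1 + 3624) / 145 = 25
R = √25 = 5  ⇒  r_B = 5 − 3 = 2

rB=2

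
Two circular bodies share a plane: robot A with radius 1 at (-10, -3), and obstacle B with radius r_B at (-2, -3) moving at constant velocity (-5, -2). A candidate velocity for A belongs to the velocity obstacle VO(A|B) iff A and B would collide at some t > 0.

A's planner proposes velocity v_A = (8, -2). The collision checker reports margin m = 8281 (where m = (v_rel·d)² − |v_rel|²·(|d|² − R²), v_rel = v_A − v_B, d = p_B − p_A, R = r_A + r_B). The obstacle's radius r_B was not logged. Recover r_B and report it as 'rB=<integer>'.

m = 8281
d = (8, 0);  v_rel = (13, 0),  |v_rel|² = 169
v_rel×d = (13)·(0) − (0)·(8) = 0
since m = R²·169 − 0²:  R² = (0 + 8281) / 169 = 49
R = √49 = 7  ⇒  r_B = 7 − 1 = 6

rB=6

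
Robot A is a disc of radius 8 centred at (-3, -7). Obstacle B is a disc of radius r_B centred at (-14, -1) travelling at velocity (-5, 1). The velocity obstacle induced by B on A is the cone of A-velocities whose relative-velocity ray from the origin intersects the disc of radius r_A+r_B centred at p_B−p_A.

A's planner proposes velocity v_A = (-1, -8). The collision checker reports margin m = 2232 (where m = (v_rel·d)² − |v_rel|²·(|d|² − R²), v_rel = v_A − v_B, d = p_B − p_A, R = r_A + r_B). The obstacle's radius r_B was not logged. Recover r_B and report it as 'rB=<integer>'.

m = 2232
d = (-11, 6);  v_rel = (4, -9),  |v_rel|² = 97
v_rel×d = (4)·(6) − (-9)·(-11) = -75
since m = R²·97 − (-75)²:  R² = (5625 + 2232) / 97 = 81
R = √81 = 9  ⇒  r_B = 9 − 8 = 1

rB=1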